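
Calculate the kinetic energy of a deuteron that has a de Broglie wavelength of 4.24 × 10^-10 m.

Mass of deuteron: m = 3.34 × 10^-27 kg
3.66 × 10^-22 J (or 2.28 × 10^-3 eV)

From λ = h/√(2mKE), we solve for KE:

λ² = h²/(2mKE)
KE = h²/(2mλ²)
KE = (6.626 × 10^-34 J·s)² / (2 × 3.34 × 10^-27 kg × (4.24 × 10^-10 m)²)
KE = 3.66 × 10^-22 J
KE = 2.28 × 10^-3 eV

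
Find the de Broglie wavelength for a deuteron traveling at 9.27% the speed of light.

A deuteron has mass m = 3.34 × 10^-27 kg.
7.14 × 10^-15 m

Using the de Broglie relation λ = h/(mv):

v = 9.27% × c = 2.779 × 10^7 m/s

λ = h/(mv)
λ = (6.626 × 10^-34 J·s) / (3.34 × 10^-27 kg × 2.779 × 10^7 m/s)
λ = 7.14 × 10^-15 m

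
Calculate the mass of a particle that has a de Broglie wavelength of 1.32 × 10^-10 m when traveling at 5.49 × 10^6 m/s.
9.14 × 10^-31 kg

From the de Broglie relation λ = h/(mv), we solve for m:

m = h/(λv)
m = (6.626 × 10^-34 J·s) / (1.32 × 10^-10 m × 5.49 × 10^6 m/s)
m = 9.14 × 10^-31 kg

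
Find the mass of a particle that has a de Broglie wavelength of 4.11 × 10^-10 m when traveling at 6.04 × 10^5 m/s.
2.67 × 10^-30 kg

From the de Broglie relation λ = h/(mv), we solve for m:

m = h/(λv)
m = (6.626 × 10^-34 J·s) / (4.11 × 10^-10 m × 6.04 × 10^5 m/s)
m = 2.67 × 10^-30 kg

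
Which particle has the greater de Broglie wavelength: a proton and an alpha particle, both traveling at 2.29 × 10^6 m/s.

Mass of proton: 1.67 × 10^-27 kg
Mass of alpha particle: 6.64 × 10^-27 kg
The proton has the longer wavelength.

Using λ = h/(mv), since both particles have the same velocity, the wavelength depends only on mass.

For proton: λ₁ = h/(m₁v) = 1.73 × 10^-13 m
For alpha particle: λ₂ = h/(m₂v) = 4.36 × 10^-14 m

Since λ ∝ 1/m at constant velocity, the lighter particle has the longer wavelength.

The proton has the longer de Broglie wavelength.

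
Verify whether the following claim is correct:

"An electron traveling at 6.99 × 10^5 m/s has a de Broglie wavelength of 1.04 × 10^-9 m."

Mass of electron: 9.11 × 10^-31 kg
True

The claim is correct.

Using λ = h/(mv):
λ = (6.626 × 10^-34 J·s) / (9.11 × 10^-31 kg × 6.99 × 10^5 m/s)
λ = 1.04 × 10^-9 m

This matches the claimed value.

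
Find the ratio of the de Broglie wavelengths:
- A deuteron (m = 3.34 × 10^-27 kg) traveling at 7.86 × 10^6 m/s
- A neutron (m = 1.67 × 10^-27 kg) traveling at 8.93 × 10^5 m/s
λ₁/λ₂ = 0.0568

Using λ = h/(mv):

λ₁ = h/(m₁v₁) = 2.52 × 10^-14 m
λ₂ = h/(m₂v₂) = 4.44 × 10^-13 m

Ratio λ₁/λ₂ = (m₂v₂)/(m₁v₁)
         = (1.67 × 10^-27 kg × 8.93 × 10^5 m/s) / (3.34 × 10^-27 kg × 7.86 × 10^6 m/s)
         = 0.0568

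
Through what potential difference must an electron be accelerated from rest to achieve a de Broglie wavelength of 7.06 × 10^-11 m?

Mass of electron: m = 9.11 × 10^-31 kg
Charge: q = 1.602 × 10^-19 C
302 V

From λ = h/√(2mqV), we solve for V:

λ² = h²/(2mqV)
V = h²/(2mqλ²)
V = (6.626 × 10^-34 J·s)² / (2 × 9.11 × 10^-31 kg × 1.602 × 10^-19 C × (7.06 × 10^-11 m)²)
V = 302 V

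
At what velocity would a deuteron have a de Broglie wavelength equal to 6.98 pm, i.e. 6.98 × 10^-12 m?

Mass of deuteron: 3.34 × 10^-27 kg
2.84 × 10^4 m/s

From λ = h/(mv), solve for v:

v = h/(mλ)
v = (6.626 × 10^-34 J·s) / (3.34 × 10^-27 kg × 6.98 × 10^-12 m)
v = 2.84 × 10^4 m/s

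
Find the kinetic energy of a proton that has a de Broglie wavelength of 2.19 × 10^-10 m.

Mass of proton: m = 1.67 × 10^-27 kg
2.74 × 10^-21 J (or 0.0171 eV)

From λ = h/√(2mKE), we solve for KE:

λ² = h²/(2mKE)
KE = h²/(2mλ²)
KE = (6.626 × 10^-34 J·s)² / (2 × 1.67 × 10^-27 kg × (2.19 × 10^-10 m)²)
KE = 2.74 × 10^-21 J
KE = 0.0171 eV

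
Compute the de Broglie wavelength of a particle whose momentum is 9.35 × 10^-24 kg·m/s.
7.09 × 10^-11 m

Using the de Broglie relation λ = h/p:

λ = h/p
λ = (6.626 × 10^-34 J·s) / (9.35 × 10^-24 kg·m/s)
λ = 7.09 × 10^-11 m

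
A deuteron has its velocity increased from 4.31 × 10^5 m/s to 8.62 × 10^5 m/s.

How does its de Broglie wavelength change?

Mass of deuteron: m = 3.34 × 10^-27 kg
The wavelength decreases by a factor of 2.

Using λ = h/(mv):

Initial wavelength: λ₁ = h/(mv₁) = 4.60 × 10^-13 m
Final wavelength: λ₂ = h/(mv₂) = 2.30 × 10^-13 m

Since λ ∝ 1/v, when velocity increases by a factor of 2, the wavelength decreases by a factor of 2.

λ₂/λ₁ = v₁/v₂ = 1/2

The wavelength decreases by a factor of 2.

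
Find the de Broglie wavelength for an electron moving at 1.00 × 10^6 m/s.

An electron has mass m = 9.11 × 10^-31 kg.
7.27 × 10^-10 m

Using the de Broglie relation λ = h/(mv):

λ = h/(mv)
λ = (6.626 × 10^-34 J·s) / (9.11 × 10^-31 kg × 1.00 × 10^6 m/s)
λ = 7.27 × 10^-10 m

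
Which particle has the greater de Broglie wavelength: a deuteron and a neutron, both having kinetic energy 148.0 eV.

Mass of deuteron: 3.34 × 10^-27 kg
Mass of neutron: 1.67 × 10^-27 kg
The neutron has the longer wavelength.

Using λ = h/√(2mKE):

For deuteron: λ₁ = h/√(2m₁KE) = 1.66 × 10^-12 m
For neutron: λ₂ = h/√(2m₂KE) = 2.35 × 10^-12 m

Since λ ∝ 1/√m at constant kinetic energy, the lighter particle has the longer wavelength.

The neutron has the longer de Broglie wavelength.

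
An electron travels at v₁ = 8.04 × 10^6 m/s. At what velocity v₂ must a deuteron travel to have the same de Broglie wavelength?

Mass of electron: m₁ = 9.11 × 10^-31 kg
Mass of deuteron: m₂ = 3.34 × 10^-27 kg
v₂ = 2.19 × 10^3 m/s

For equal de Broglie wavelengths: λ₁ = λ₂

h/(m₁v₁) = h/(m₂v₂)
m₁v₁ = m₂v₂
v₂ = v₁ · (m₁/m₂)

v₂ = 8.04 × 10^6 m/s × (9.11 × 10^-31 kg / 3.34 × 10^-27 kg)
v₂ = 2.19 × 10^3 m/s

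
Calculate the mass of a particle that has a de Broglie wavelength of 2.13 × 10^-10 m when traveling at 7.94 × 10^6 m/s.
3.92 × 10^-31 kg

From the de Broglie relation λ = h/(mv), we solve for m:

m = h/(λv)
m = (6.626 × 10^-34 J·s) / (2.13 × 10^-10 m × 7.94 × 10^6 m/s)
m = 3.92 × 10^-31 kg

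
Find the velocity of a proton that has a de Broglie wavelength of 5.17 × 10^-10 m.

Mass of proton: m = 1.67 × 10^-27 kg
7.67 × 10^2 m/s

From the de Broglie relation λ = h/(mv), we solve for v:

v = h/(mλ)
v = (6.626 × 10^-34 J·s) / (1.67 × 10^-27 kg × 5.17 × 10^-10 m)
v = 7.67 × 10^2 m/s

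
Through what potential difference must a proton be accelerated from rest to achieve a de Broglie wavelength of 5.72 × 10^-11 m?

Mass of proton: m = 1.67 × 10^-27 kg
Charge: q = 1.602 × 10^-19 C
2.51 × 10^-1 V

From λ = h/√(2mqV), we solve for V:

λ² = h²/(2mqV)
V = h²/(2mqλ²)
V = (6.626 × 10^-34 J·s)² / (2 × 1.67 × 10^-27 kg × 1.602 × 10^-19 C × (5.72 × 10^-11 m)²)
V = 2.51 × 10^-1 V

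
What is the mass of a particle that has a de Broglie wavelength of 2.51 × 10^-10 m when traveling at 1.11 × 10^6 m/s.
2.38 × 10^-30 kg

From the de Broglie relation λ = h/(mv), we solve for m:

m = h/(λv)
m = (6.626 × 10^-34 J·s) / (2.51 × 10^-10 m × 1.11 × 10^6 m/s)
m = 2.38 × 10^-30 kg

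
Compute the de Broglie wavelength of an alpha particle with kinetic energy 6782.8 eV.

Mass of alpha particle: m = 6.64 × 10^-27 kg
1.74 × 10^-13 m

Using λ = h/√(2mKE):

First convert KE to Joules: KE = 6782.8 eV = 1.087 × 10^-15 J

λ = h/√(2mKE)
λ = (6.626 × 10^-34 J·s) / √(2 × 6.64 × 10^-27 kg × 1.087 × 10^-15 J)
λ = 1.74 × 10^-13 m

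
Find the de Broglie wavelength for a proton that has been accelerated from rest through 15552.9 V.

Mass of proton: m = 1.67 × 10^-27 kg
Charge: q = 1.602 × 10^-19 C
2.30 × 10^-13 m

When a particle is accelerated through voltage V, it gains kinetic energy KE = qV.

The de Broglie wavelength is then λ = h/√(2mqV):

λ = h/√(2mqV)
λ = (6.626 × 10^-34 J·s) / √(2 × 1.67 × 10^-27 kg × 1.602 × 10^-19 C × 15552.9 V)
λ = 2.30 × 10^-13 m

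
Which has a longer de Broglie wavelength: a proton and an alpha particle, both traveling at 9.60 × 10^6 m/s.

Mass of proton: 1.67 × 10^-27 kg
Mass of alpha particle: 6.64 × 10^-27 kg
The proton has the longer wavelength.

Using λ = h/(mv), since both particles have the same velocity, the wavelength depends only on mass.

For proton: λ₁ = h/(m₁v) = 4.13 × 10^-14 m
For alpha particle: λ₂ = h/(m₂v) = 1.04 × 10^-14 m

Since λ ∝ 1/m at constant velocity, the lighter particle has the longer wavelength.

The proton has the longer de Broglie wavelength.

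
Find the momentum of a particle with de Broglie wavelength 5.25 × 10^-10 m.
1.26 × 10^-24 kg·m/s

From the de Broglie relation λ = h/p, we solve for p:

p = h/λ
p = (6.626 × 10^-34 J·s) / (5.25 × 10^-10 m)
p = 1.26 × 10^-24 kg·m/s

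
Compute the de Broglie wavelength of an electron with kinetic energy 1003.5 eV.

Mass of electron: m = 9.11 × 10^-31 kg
3.87 × 10^-11 m

Using λ = h/√(2mKE):

First convert KE to Joules: KE = 1003.5 eV = 1.608 × 10^-16 J

λ = h/√(2mKE)
λ = (6.626 × 10^-34 J·s) / √(2 × 9.11 × 10^-31 kg × 1.608 × 10^-16 J)
λ = 3.87 × 10^-11 m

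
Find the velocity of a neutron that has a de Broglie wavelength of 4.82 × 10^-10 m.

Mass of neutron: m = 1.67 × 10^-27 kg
8.23 × 10^2 m/s

From the de Broglie relation λ = h/(mv), we solve for v:

v = h/(mλ)
v = (6.626 × 10^-34 J·s) / (1.67 × 10^-27 kg × 4.82 × 10^-10 m)
v = 8.23 × 10^2 m/s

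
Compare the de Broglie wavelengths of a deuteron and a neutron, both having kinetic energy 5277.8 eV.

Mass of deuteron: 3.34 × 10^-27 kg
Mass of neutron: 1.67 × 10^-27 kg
The neutron has the longer wavelength.

Using λ = h/√(2mKE):

For deuteron: λ₁ = h/√(2m₁KE) = 2.79 × 10^-13 m
For neutron: λ₂ = h/√(2m₂KE) = 3.94 × 10^-13 m

Since λ ∝ 1/√m at constant kinetic energy, the lighter particle has the longer wavelength.

The neutron has the longer de Broglie wavelength.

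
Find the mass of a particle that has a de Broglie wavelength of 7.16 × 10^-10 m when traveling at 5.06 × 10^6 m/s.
1.83 × 10^-31 kg

From the de Broglie relation λ = h/(mv), we solve for m:

m = h/(λv)
m = (6.626 × 10^-34 J·s) / (7.16 × 10^-10 m × 5.06 × 10^6 m/s)
m = 1.83 × 10^-31 kg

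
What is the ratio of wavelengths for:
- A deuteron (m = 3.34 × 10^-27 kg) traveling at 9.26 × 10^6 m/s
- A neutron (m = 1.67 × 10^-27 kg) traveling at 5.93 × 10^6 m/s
λ₁/λ₂ = 0.320

Using λ = h/(mv):

λ₁ = h/(m₁v₁) = 2.14 × 10^-14 m
λ₂ = h/(m₂v₂) = 6.69 × 10^-14 m

Ratio λ₁/λ₂ = (m₂v₂)/(m₁v₁)
         = (1.67 × 10^-27 kg × 5.93 × 10^6 m/s) / (3.34 × 10^-27 kg × 9.26 × 10^6 m/s)
         = 0.320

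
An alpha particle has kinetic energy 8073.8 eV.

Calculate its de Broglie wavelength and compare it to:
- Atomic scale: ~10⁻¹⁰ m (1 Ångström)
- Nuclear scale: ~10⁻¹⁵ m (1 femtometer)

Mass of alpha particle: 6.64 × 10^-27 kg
λ = 1.60 × 10^-13 m, which is between nuclear and atomic scales.

Using λ = h/√(2mKE):

KE = 8073.8 eV = 1.294 × 10^-15 J

λ = h/√(2mKE)
λ = (6.626 × 10^-34 J·s) / √(2 × 6.64 × 10^-27 kg × 1.294 × 10^-15 J)
λ = 1.60 × 10^-13 m

Comparison:
- Atomic scale (10⁻¹⁰ m): λ is 0.0016× this size
- Nuclear scale (10⁻¹⁵ m): λ is 1.6e+02× this size

The wavelength is between nuclear and atomic scales.

This wavelength is appropriate for probing atomic structure but too large for nuclear physics experiments.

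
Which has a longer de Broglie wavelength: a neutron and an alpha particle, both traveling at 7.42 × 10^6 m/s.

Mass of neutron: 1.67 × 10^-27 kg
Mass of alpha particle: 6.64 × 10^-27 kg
The neutron has the longer wavelength.

Using λ = h/(mv), since both particles have the same velocity, the wavelength depends only on mass.

For neutron: λ₁ = h/(m₁v) = 5.35 × 10^-14 m
For alpha particle: λ₂ = h/(m₂v) = 1.34 × 10^-14 m

Since λ ∝ 1/m at constant velocity, the lighter particle has the longer wavelength.

The neutron has the longer de Broglie wavelength.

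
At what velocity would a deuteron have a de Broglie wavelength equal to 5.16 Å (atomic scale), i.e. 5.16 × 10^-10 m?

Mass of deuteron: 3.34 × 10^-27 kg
3.84 × 10^2 m/s

From λ = h/(mv), solve for v:

v = h/(mλ)
v = (6.626 × 10^-34 J·s) / (3.34 × 10^-27 kg × 5.16 × 10^-10 m)
v = 3.84 × 10^2 m/s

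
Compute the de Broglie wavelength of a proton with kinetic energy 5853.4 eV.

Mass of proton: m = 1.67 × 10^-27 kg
3.74 × 10^-13 m

Using λ = h/√(2mKE):

First convert KE to Joules: KE = 5853.4 eV = 9.378 × 10^-16 J

λ = h/√(2mKE)
λ = (6.626 × 10^-34 J·s) / √(2 × 1.67 × 10^-27 kg × 9.378 × 10^-16 J)
λ = 3.74 × 10^-13 m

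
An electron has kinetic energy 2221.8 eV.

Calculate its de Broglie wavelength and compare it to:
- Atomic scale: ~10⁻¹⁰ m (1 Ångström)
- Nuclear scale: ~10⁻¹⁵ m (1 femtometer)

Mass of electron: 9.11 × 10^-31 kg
λ = 2.60 × 10^-11 m, which is between nuclear and atomic scales.

Using λ = h/√(2mKE):

KE = 2221.8 eV = 3.560 × 10^-16 J

λ = h/√(2mKE)
λ = (6.626 × 10^-34 J·s) / √(2 × 9.11 × 10^-31 kg × 3.560 × 10^-16 J)
λ = 2.60 × 10^-11 m

Comparison:
- Atomic scale (10⁻¹⁰ m): λ is 0.26× this size
- Nuclear scale (10⁻¹⁵ m): λ is 2.6e+04× this size

The wavelength is between nuclear and atomic scales.

This wavelength is appropriate for probing atomic structure but too large for nuclear physics experiments.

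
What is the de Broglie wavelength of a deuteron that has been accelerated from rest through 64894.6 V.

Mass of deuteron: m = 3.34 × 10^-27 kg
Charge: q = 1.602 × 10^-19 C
7.95 × 10^-14 m

When a particle is accelerated through voltage V, it gains kinetic energy KE = qV.

The de Broglie wavelength is then λ = h/√(2mqV):

λ = h/√(2mqV)
λ = (6.626 × 10^-34 J·s) / √(2 × 3.34 × 10^-27 kg × 1.602 × 10^-19 C × 64894.6 V)
λ = 7.95 × 10^-14 m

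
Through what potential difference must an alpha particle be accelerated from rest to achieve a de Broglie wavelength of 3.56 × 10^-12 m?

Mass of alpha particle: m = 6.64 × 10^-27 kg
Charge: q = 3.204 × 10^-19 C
8.14 V

From λ = h/√(2mqV), we solve for V:

λ² = h²/(2mqV)
V = h²/(2mqλ²)
V = (6.626 × 10^-34 J·s)² / (2 × 6.64 × 10^-27 kg × 3.204 × 10^-19 C × (3.56 × 10^-12 m)²)
V = 8.14 V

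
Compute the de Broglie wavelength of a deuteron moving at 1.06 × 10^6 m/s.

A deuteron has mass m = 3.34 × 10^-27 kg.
1.87 × 10^-13 m

Using the de Broglie relation λ = h/(mv):

λ = h/(mv)
λ = (6.626 × 10^-34 J·s) / (3.34 × 10^-27 kg × 1.06 × 10^6 m/s)
λ = 1.87 × 10^-13 m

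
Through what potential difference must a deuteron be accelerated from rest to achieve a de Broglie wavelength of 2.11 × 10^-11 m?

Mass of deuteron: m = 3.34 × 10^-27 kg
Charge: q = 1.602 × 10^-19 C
9.22 × 10^-1 V

From λ = h/√(2mqV), we solve for V:

λ² = h²/(2mqV)
V = h²/(2mqλ²)
V = (6.626 × 10^-34 J·s)² / (2 × 3.34 × 10^-27 kg × 1.602 × 10^-19 C × (2.11 × 10^-11 m)²)
V = 9.22 × 10^-1 V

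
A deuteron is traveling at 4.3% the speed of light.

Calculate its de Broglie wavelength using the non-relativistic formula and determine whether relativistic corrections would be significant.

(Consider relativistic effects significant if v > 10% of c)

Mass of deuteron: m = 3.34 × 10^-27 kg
No, relativistic corrections are not needed.

Using the non-relativistic de Broglie formula λ = h/(mv):

v = 4.3% × c = 1.289 × 10^7 m/s

λ = h/(mv)
λ = (6.626 × 10^-34 J·s) / (3.34 × 10^-27 kg × 1.289 × 10^7 m/s)
λ = 1.54 × 10^-14 m

Since v = 4.3% of c < 10% of c, relativistic corrections are NOT significant and this non-relativistic result is a good approximation.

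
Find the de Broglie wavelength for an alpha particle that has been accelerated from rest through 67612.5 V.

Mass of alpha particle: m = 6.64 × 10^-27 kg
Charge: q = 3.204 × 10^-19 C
3.91 × 10^-14 m

When a particle is accelerated through voltage V, it gains kinetic energy KE = qV.

The de Broglie wavelength is then λ = h/√(2mqV):

λ = h/√(2mqV)
λ = (6.626 × 10^-34 J·s) / √(2 × 6.64 × 10^-27 kg × 3.204 × 10^-19 C × 67612.5 V)
λ = 3.91 × 10^-14 m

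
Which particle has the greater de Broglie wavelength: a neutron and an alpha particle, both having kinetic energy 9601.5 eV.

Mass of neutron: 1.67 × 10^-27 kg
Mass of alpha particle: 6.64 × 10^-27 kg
The neutron has the longer wavelength.

Using λ = h/√(2mKE):

For neutron: λ₁ = h/√(2m₁KE) = 2.92 × 10^-13 m
For alpha particle: λ₂ = h/√(2m₂KE) = 1.47 × 10^-13 m

Since λ ∝ 1/√m at constant kinetic energy, the lighter particle has the longer wavelength.

The neutron has the longer de Broglie wavelength.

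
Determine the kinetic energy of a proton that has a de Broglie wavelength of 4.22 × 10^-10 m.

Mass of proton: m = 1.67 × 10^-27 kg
7.38 × 10^-22 J (or 4.61 × 10^-3 eV)

From λ = h/√(2mKE), we solve for KE:

λ² = h²/(2mKE)
KE = h²/(2mλ²)
KE = (6.626 × 10^-34 J·s)² / (2 × 1.67 × 10^-27 kg × (4.22 × 10^-10 m)²)
KE = 7.38 × 10^-22 J
KE = 4.61 × 10^-3 eV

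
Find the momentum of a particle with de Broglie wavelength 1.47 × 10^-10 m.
4.51 × 10^-24 kg·m/s

From the de Broglie relation λ = h/p, we solve for p:

p = h/λ
p = (6.626 × 10^-34 J·s) / (1.47 × 10^-10 m)
p = 4.51 × 10^-24 kg·m/s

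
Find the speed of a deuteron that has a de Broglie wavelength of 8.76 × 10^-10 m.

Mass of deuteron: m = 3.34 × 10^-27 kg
2.26 × 10^2 m/s

From the de Broglie relation λ = h/(mv), we solve for v:

v = h/(mλ)
v = (6.626 × 10^-34 J·s) / (3.34 × 10^-27 kg × 8.76 × 10^-10 m)
v = 2.26 × 10^2 m/s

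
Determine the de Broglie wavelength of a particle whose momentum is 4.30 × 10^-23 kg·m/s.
1.54 × 10^-11 m

Using the de Broglie relation λ = h/p:

λ = h/p
λ = (6.626 × 10^-34 J·s) / (4.30 × 10^-23 kg·m/s)
λ = 1.54 × 10^-11 m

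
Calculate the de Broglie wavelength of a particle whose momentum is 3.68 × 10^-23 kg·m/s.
1.80 × 10^-11 m

Using the de Broglie relation λ = h/p:

λ = h/p
λ = (6.626 × 10^-34 J·s) / (3.68 × 10^-23 kg·m/s)
λ = 1.80 × 10^-11 m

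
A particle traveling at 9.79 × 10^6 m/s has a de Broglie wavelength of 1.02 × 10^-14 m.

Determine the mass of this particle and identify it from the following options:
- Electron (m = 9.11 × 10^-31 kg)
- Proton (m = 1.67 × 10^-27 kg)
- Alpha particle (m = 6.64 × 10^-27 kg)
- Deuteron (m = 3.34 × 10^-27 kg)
The particle is an alpha particle.

From λ = h/(mv), solve for mass:

m = h/(λv)
m = (6.626 × 10^-34 J·s) / (1.02 × 10^-14 m × 9.79 × 10^6 m/s)
m = 6.64 × 10^-27 kg

Comparing with the listed masses, this is closest to an alpha particle.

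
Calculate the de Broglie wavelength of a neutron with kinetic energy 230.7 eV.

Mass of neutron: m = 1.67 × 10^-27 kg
1.89 × 10^-12 m

Using λ = h/√(2mKE):

First convert KE to Joules: KE = 230.7 eV = 3.696 × 10^-17 J

λ = h/√(2mKE)
λ = (6.626 × 10^-34 J·s) / √(2 × 1.67 × 10^-27 kg × 3.696 × 10^-17 J)
λ = 1.89 × 10^-12 m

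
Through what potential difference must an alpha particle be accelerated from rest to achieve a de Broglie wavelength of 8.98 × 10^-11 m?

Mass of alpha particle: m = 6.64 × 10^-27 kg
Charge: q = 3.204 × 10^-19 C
1.28 × 10^-2 V

From λ = h/√(2mqV), we solve for V:

λ² = h²/(2mqV)
V = h²/(2mqλ²)
V = (6.626 × 10^-34 J·s)² / (2 × 6.64 × 10^-27 kg × 3.204 × 10^-19 C × (8.98 × 10^-11 m)²)
V = 1.28 × 10^-2 V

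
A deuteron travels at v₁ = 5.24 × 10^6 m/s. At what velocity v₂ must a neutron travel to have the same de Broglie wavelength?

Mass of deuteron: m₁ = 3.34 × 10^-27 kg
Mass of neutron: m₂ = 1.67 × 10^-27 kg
v₂ = 1.05 × 10^7 m/s

For equal de Broglie wavelengths: λ₁ = λ₂

h/(m₁v₁) = h/(m₂v₂)
m₁v₁ = m₂v₂
v₂ = v₁ · (m₁/m₂)

v₂ = 5.24 × 10^6 m/s × (3.34 × 10^-27 kg / 1.67 × 10^-27 kg)
v₂ = 1.05 × 10^7 m/s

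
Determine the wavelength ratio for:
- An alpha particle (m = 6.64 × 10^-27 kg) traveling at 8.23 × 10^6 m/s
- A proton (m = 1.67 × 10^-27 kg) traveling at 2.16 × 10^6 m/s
λ₁/λ₂ = 0.0660

Using λ = h/(mv):

λ₁ = h/(m₁v₁) = 1.21 × 10^-14 m
λ₂ = h/(m₂v₂) = 1.84 × 10^-13 m

Ratio λ₁/λ₂ = (m₂v₂)/(m₁v₁)
         = (1.67 × 10^-27 kg × 2.16 × 10^6 m/s) / (6.64 × 10^-27 kg × 8.23 × 10^6 m/s)
         = 0.0660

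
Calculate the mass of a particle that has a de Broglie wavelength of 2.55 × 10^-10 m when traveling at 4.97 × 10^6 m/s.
5.23 × 10^-31 kg

From the de Broglie relation λ = h/(mv), we solve for m:

m = h/(λv)
m = (6.626 × 10^-34 J·s) / (2.55 × 10^-10 m × 4.97 × 10^6 m/s)
m = 5.23 × 10^-31 kg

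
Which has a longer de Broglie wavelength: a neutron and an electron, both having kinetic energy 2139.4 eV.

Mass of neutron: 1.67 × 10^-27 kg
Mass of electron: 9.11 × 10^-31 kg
The electron has the longer wavelength.

Using λ = h/√(2mKE):

For neutron: λ₁ = h/√(2m₁KE) = 6.19 × 10^-13 m
For electron: λ₂ = h/√(2m₂KE) = 2.65 × 10^-11 m

Since λ ∝ 1/√m at constant kinetic energy, the lighter particle has the longer wavelength.

The electron has the longer de Broglie wavelength.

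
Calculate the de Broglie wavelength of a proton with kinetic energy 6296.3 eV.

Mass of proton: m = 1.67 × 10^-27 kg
3.61 × 10^-13 m

Using λ = h/√(2mKE):

First convert KE to Joules: KE = 6296.3 eV = 1.009 × 10^-15 J

λ = h/√(2mKE)
λ = (6.626 × 10^-34 J·s) / √(2 × 1.67 × 10^-27 kg × 1.009 × 10^-15 J)
λ = 3.61 × 10^-13 m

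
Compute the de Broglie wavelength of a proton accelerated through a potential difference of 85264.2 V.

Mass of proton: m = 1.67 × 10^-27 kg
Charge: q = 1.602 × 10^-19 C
9.81 × 10^-14 m

When a particle is accelerated through voltage V, it gains kinetic energy KE = qV.

The de Broglie wavelength is then λ = h/√(2mqV):

λ = h/√(2mqV)
λ = (6.626 × 10^-34 J·s) / √(2 × 1.67 × 10^-27 kg × 1.602 × 10^-19 C × 85264.2 V)
λ = 9.81 × 10^-14 m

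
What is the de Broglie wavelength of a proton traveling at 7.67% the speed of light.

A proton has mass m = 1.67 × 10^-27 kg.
1.73 × 10^-14 m

Using the de Broglie relation λ = h/(mv):

v = 7.67% × c = 2.299 × 10^7 m/s

λ = h/(mv)
λ = (6.626 × 10^-34 J·s) / (1.67 × 10^-27 kg × 2.299 × 10^7 m/s)
λ = 1.73 × 10^-14 m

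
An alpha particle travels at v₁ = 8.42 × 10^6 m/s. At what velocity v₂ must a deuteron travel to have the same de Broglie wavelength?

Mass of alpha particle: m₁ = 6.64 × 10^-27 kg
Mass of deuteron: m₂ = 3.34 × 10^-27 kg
v₂ = 1.67 × 10^7 m/s

For equal de Broglie wavelengths: λ₁ = λ₂

h/(m₁v₁) = h/(m₂v₂)
m₁v₁ = m₂v₂
v₂ = v₁ · (m₁/m₂)

v₂ = 8.42 × 10^6 m/s × (6.64 × 10^-27 kg / 3.34 × 10^-27 kg)
v₂ = 1.67 × 10^7 m/s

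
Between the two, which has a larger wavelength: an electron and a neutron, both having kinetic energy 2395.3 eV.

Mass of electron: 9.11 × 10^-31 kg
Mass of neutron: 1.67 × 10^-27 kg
The electron has the longer wavelength.

Using λ = h/√(2mKE):

For electron: λ₁ = h/√(2m₁KE) = 2.51 × 10^-11 m
For neutron: λ₂ = h/√(2m₂KE) = 5.85 × 10^-13 m

Since λ ∝ 1/√m at constant kinetic energy, the lighter particle has the longer wavelength.

The electron has the longer de Broglie wavelength.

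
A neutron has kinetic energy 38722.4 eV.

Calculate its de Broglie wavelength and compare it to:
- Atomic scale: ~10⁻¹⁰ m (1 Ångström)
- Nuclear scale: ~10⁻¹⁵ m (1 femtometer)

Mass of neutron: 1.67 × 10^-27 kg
λ = 1.46 × 10^-13 m, which is between nuclear and atomic scales.

Using λ = h/√(2mKE):

KE = 38722.4 eV = 6.204 × 10^-15 J

λ = h/√(2mKE)
λ = (6.626 × 10^-34 J·s) / √(2 × 1.67 × 10^-27 kg × 6.204 × 10^-15 J)
λ = 1.46 × 10^-13 m

Comparison:
- Atomic scale (10⁻¹⁰ m): λ is 0.0015× this size
- Nuclear scale (10⁻¹⁵ m): λ is 1.5e+02× this size

The wavelength is between nuclear and atomic scales.

This wavelength is appropriate for probing atomic structure but too large for nuclear physics experiments.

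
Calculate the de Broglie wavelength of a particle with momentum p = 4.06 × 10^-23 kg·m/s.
1.63 × 10^-11 m

Using the de Broglie relation λ = h/p:

λ = h/p
λ = (6.626 × 10^-34 J·s) / (4.06 × 10^-23 kg·m/s)
λ = 1.63 × 10^-11 m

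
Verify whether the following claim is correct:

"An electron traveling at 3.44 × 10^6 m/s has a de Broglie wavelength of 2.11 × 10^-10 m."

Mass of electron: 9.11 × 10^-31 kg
True

The claim is correct.

Using λ = h/(mv):
λ = (6.626 × 10^-34 J·s) / (9.11 × 10^-31 kg × 3.44 × 10^6 m/s)
λ = 2.11 × 10^-10 m

This matches the claimed value.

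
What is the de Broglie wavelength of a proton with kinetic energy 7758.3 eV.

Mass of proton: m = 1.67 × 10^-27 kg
3.25 × 10^-13 m

Using λ = h/√(2mKE):

First convert KE to Joules: KE = 7758.3 eV = 1.243 × 10^-15 J

λ = h/√(2mKE)
λ = (6.626 × 10^-34 J·s) / √(2 × 1.67 × 10^-27 kg × 1.243 × 10^-15 J)
λ = 3.25 × 10^-13 m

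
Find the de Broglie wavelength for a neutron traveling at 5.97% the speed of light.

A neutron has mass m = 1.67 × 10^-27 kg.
2.22 × 10^-14 m

Using the de Broglie relation λ = h/(mv):

v = 5.97% × c = 1.790 × 10^7 m/s

λ = h/(mv)
λ = (6.626 × 10^-34 J·s) / (1.67 × 10^-27 kg × 1.790 × 10^7 m/s)
λ = 2.22 × 10^-14 m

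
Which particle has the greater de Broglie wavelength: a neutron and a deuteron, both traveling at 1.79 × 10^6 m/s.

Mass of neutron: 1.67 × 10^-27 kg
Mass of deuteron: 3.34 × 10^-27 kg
The neutron has the longer wavelength.

Using λ = h/(mv), since both particles have the same velocity, the wavelength depends only on mass.

For neutron: λ₁ = h/(m₁v) = 2.22 × 10^-13 m
For deuteron: λ₂ = h/(m₂v) = 1.11 × 10^-13 m

Since λ ∝ 1/m at constant velocity, the lighter particle has the longer wavelength.

The neutron has the longer de Broglie wavelength.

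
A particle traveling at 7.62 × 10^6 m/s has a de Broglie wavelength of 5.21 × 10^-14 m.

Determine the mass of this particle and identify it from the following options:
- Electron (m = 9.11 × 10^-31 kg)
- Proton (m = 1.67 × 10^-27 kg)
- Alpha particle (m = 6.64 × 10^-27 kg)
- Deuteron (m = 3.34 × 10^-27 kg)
The particle is a proton.

From λ = h/(mv), solve for mass:

m = h/(λv)
m = (6.626 × 10^-34 J·s) / (5.21 × 10^-14 m × 7.62 × 10^6 m/s)
m = 1.67 × 10^-27 kg

Comparing with the listed masses, this is closest to a proton.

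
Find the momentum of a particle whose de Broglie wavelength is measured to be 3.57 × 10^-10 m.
1.86 × 10^-24 kg·m/s

From the de Broglie relation λ = h/p, we solve for p:

p = h/λ
p = (6.626 × 10^-34 J·s) / (3.57 × 10^-10 m)
p = 1.86 × 10^-24 kg·m/s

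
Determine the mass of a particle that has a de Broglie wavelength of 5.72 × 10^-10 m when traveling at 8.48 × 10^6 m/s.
1.37 × 10^-31 kg

From the de Broglie relation λ = h/(mv), we solve for m:

m = h/(λv)
m = (6.626 × 10^-34 J·s) / (5.72 × 10^-10 m × 8.48 × 10^6 m/s)
m = 1.37 × 10^-31 kg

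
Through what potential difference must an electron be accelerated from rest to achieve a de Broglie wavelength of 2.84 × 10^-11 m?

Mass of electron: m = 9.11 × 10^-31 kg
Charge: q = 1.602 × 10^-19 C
1.86 × 10^3 V

From λ = h/√(2mqV), we solve for V:

λ² = h²/(2mqV)
V = h²/(2mqλ²)
V = (6.626 × 10^-34 J·s)² / (2 × 9.11 × 10^-31 kg × 1.602 × 10^-19 C × (2.84 × 10^-11 m)²)
V = 1.86 × 10^3 V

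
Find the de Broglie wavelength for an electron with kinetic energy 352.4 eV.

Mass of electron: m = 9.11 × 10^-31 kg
6.53 × 10^-11 m

Using λ = h/√(2mKE):

First convert KE to Joules: KE = 352.4 eV = 5.646 × 10^-17 J

λ = h/√(2mKE)
λ = (6.626 × 10^-34 J·s) / √(2 × 9.11 × 10^-31 kg × 5.646 × 10^-17 J)
λ = 6.53 × 10^-11 m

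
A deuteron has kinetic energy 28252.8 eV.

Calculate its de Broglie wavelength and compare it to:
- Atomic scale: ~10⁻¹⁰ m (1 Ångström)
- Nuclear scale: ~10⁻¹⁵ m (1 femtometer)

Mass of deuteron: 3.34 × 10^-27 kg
λ = 1.20 × 10^-13 m, which is between nuclear and atomic scales.

Using λ = h/√(2mKE):

KE = 28252.8 eV = 4.527 × 10^-15 J

λ = h/√(2mKE)
λ = (6.626 × 10^-34 J·s) / √(2 × 3.34 × 10^-27 kg × 4.527 × 10^-15 J)
λ = 1.20 × 10^-13 m

Comparison:
- Atomic scale (10⁻¹⁰ m): λ is 0.0012× this size
- Nuclear scale (10⁻¹⁵ m): λ is 1.2e+02× this size

The wavelength is between nuclear and atomic scales.

This wavelength is appropriate for probing atomic structure but too large for nuclear physics experiments.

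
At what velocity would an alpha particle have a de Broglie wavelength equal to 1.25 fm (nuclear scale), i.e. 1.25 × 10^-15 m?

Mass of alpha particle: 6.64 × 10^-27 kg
7.98 × 10^7 m/s

From λ = h/(mv), solve for v:

v = h/(mλ)
v = (6.626 × 10^-34 J·s) / (6.64 × 10^-27 kg × 1.25 × 10^-15 m)
v = 7.98 × 10^7 m/s

Note: This velocity is 26.6% of the speed of light, so relativistic corrections would be needed for a more accurate calculation.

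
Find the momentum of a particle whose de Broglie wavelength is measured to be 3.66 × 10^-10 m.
1.81 × 10^-24 kg·m/s

From the de Broglie relation λ = h/p, we solve for p:

p = h/λ
p = (6.626 × 10^-34 J·s) / (3.66 × 10^-10 m)
p = 1.81 × 10^-24 kg·m/s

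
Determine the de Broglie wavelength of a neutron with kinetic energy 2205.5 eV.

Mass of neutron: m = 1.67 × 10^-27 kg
6.10 × 10^-13 m

Using λ = h/√(2mKE):

First convert KE to Joules: KE = 2205.5 eV = 3.534 × 10^-16 J

λ = h/√(2mKE)
λ = (6.626 × 10^-34 J·s) / √(2 × 1.67 × 10^-27 kg × 3.534 × 10^-16 J)
λ = 6.10 × 10^-13 m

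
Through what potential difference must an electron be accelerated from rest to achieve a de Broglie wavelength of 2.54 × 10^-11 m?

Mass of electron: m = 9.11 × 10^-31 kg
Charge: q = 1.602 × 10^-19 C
2.33 × 10^3 V

From λ = h/√(2mqV), we solve for V:

λ² = h²/(2mqV)
V = h²/(2mqλ²)
V = (6.626 × 10^-34 J·s)² / (2 × 9.11 × 10^-31 kg × 1.602 × 10^-19 C × (2.54 × 10^-11 m)²)
V = 2.33 × 10^3 V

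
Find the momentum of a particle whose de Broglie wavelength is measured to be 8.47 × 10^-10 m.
7.82 × 10^-25 kg·m/s

From the de Broglie relation λ = h/p, we solve for p:

p = h/λ
p = (6.626 × 10^-34 J·s) / (8.47 × 10^-10 m)
p = 7.82 × 10^-25 kg·m/s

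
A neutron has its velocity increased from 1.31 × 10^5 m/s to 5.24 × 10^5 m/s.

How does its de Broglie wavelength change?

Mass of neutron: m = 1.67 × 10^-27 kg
The wavelength decreases by a factor of 4.

Using λ = h/(mv):

Initial wavelength: λ₁ = h/(mv₁) = 3.03 × 10^-12 m
Final wavelength: λ₂ = h/(mv₂) = 7.57 × 10^-13 m

Since λ ∝ 1/v, when velocity increases by a factor of 4, the wavelength decreases by a factor of 4.

λ₂/λ₁ = v₁/v₂ = 1/4

The wavelength decreases by a factor of 4.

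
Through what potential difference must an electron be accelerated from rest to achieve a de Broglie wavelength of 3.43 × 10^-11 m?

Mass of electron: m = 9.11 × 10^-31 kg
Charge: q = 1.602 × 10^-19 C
1.28 × 10^3 V

From λ = h/√(2mqV), we solve for V:

λ² = h²/(2mqV)
V = h²/(2mqλ²)
V = (6.626 × 10^-34 J·s)² / (2 × 9.11 × 10^-31 kg × 1.602 × 10^-19 C × (3.43 × 10^-11 m)²)
V = 1.28 × 10^3 V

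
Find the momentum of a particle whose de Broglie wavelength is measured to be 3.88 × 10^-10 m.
1.71 × 10^-24 kg·m/s

From the de Broglie relation λ = h/p, we solve for p:

p = h/λ
p = (6.626 × 10^-34 J·s) / (3.88 × 10^-10 m)
p = 1.71 × 10^-24 kg·m/s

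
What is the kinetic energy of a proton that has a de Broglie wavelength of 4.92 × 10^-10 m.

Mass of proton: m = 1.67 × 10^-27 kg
5.43 × 10^-22 J (or 3.39 × 10^-3 eV)

From λ = h/√(2mKE), we solve for KE:

λ² = h²/(2mKE)
KE = h²/(2mλ²)
KE = (6.626 × 10^-34 J·s)² / (2 × 1.67 × 10^-27 kg × (4.92 × 10^-10 m)²)
KE = 5.43 × 10^-22 J
KE = 3.39 × 10^-3 eV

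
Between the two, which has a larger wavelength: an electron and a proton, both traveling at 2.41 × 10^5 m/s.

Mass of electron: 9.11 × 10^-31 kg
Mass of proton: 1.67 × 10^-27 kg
The electron has the longer wavelength.

Using λ = h/(mv), since both particles have the same velocity, the wavelength depends only on mass.

For electron: λ₁ = h/(m₁v) = 3.02 × 10^-9 m
For proton: λ₂ = h/(m₂v) = 1.65 × 10^-12 m

Since λ ∝ 1/m at constant velocity, the lighter particle has the longer wavelength.

The electron has the longer de Broglie wavelength.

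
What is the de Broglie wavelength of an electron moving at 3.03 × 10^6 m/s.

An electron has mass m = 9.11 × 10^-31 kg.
2.40 × 10^-10 m

Using the de Broglie relation λ = h/(mv):

λ = h/(mv)
λ = (6.626 × 10^-34 J·s) / (9.11 × 10^-31 kg × 3.03 × 10^6 m/s)
λ = 2.40 × 10^-10 m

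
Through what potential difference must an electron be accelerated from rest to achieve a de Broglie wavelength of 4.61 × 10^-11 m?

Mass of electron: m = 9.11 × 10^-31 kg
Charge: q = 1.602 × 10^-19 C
708 V

From λ = h/√(2mqV), we solve for V:

λ² = h²/(2mqV)
V = h²/(2mqλ²)
V = (6.626 × 10^-34 J·s)² / (2 × 9.11 × 10^-31 kg × 1.602 × 10^-19 C × (4.61 × 10^-11 m)²)
V = 708 V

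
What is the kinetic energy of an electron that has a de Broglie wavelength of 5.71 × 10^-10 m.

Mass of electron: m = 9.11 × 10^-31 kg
7.39 × 10^-19 J (or 4.61 eV)

From λ = h/√(2mKE), we solve for KE:

λ² = h²/(2mKE)
KE = h²/(2mλ²)
KE = (6.626 × 10^-34 J·s)² / (2 × 9.11 × 10^-31 kg × (5.71 × 10^-10 m)²)
KE = 7.39 × 10^-19 J
KE = 4.61 eV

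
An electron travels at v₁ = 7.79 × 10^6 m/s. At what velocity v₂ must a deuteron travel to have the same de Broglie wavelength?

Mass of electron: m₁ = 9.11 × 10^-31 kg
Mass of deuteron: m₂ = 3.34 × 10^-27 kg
v₂ = 2.12 × 10^3 m/s

For equal de Broglie wavelengths: λ₁ = λ₂

h/(m₁v₁) = h/(m₂v₂)
m₁v₁ = m₂v₂
v₂ = v₁ · (m₁/m₂)

v₂ = 7.79 × 10^6 m/s × (9.11 × 10^-31 kg / 3.34 × 10^-27 kg)
v₂ = 2.12 × 10^3 m/s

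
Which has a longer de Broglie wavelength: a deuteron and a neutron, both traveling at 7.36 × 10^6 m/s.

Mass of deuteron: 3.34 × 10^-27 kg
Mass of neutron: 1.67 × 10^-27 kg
The neutron has the longer wavelength.

Using λ = h/(mv), since both particles have the same velocity, the wavelength depends only on mass.

For deuteron: λ₁ = h/(m₁v) = 2.70 × 10^-14 m
For neutron: λ₂ = h/(m₂v) = 5.39 × 10^-14 m

Since λ ∝ 1/m at constant velocity, the lighter particle has the longer wavelength.

The neutron has the longer de Broglie wavelength.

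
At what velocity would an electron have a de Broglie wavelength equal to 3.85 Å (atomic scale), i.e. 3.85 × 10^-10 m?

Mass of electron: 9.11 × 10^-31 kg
1.89 × 10^6 m/s

From λ = h/(mv), solve for v:

v = h/(mλ)
v = (6.626 × 10^-34 J·s) / (9.11 × 10^-31 kg × 3.85 × 10^-10 m)
v = 1.89 × 10^6 m/s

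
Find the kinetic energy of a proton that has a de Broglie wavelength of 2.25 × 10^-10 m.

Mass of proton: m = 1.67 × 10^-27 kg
2.60 × 10^-21 J (or 0.0162 eV)

From λ = h/√(2mKE), we solve for KE:

λ² = h²/(2mKE)
KE = h²/(2mλ²)
KE = (6.626 × 10^-34 J·s)² / (2 × 1.67 × 10^-27 kg × (2.25 × 10^-10 m)²)
KE = 2.60 × 10^-21 J
KE = 0.0162 eV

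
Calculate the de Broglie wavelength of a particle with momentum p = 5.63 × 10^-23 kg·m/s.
1.18 × 10^-11 m

Using the de Broglie relation λ = h/p:

λ = h/p
λ = (6.626 × 10^-34 J·s) / (5.63 × 10^-23 kg·m/s)
λ = 1.18 × 10^-11 m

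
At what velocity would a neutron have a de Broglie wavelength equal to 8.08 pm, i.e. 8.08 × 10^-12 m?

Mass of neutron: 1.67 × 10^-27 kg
4.91 × 10^4 m/s

From λ = h/(mv), solve for v:

v = h/(mλ)
v = (6.626 × 10^-34 J·s) / (1.67 × 10^-27 kg × 8.08 × 10^-12 m)
v = 4.91 × 10^4 m/s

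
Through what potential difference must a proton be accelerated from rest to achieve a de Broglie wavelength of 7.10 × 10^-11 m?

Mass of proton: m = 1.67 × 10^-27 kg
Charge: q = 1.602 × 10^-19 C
1.63 × 10^-1 V

From λ = h/√(2mqV), we solve for V:

λ² = h²/(2mqV)
V = h²/(2mqλ²)
V = (6.626 × 10^-34 J·s)² / (2 × 1.67 × 10^-27 kg × 1.602 × 10^-19 C × (7.10 × 10^-11 m)²)
V = 1.63 × 10^-1 V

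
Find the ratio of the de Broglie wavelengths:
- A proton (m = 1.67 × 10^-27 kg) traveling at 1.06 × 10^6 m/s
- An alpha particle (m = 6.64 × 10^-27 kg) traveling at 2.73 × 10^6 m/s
λ₁/λ₂ = 10.2

Using λ = h/(mv):

λ₁ = h/(m₁v₁) = 3.74 × 10^-13 m
λ₂ = h/(m₂v₂) = 3.66 × 10^-14 m

Ratio λ₁/λ₂ = (m₂v₂)/(m₁v₁)
         = (6.64 × 10^-27 kg × 2.73 × 10^6 m/s) / (1.67 × 10^-27 kg × 1.06 × 10^6 m/s)
         = 10.2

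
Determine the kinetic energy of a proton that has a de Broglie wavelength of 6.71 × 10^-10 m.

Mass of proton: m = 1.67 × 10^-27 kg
2.92 × 10^-22 J (or 1.82 × 10^-3 eV)

From λ = h/√(2mKE), we solve for KE:

λ² = h²/(2mKE)
KE = h²/(2mλ²)
KE = (6.626 × 10^-34 J·s)² / (2 × 1.67 × 10^-27 kg × (6.71 × 10^-10 m)²)
KE = 2.92 × 10^-22 J
KE = 1.82 × 10^-3 eV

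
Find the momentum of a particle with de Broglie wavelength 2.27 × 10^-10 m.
2.92 × 10^-24 kg·m/s

From the de Broglie relation λ = h/p, we solve for p:

p = h/λ
p = (6.626 × 10^-34 J·s) / (2.27 × 10^-10 m)
p = 2.92 × 10^-24 kg·m/s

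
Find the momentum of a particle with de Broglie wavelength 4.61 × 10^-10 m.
1.44 × 10^-24 kg·m/s

From the de Broglie relation λ = h/p, we solve for p:

p = h/λ
p = (6.626 × 10^-34 J·s) / (4.61 × 10^-10 m)
p = 1.44 × 10^-24 kg·m/s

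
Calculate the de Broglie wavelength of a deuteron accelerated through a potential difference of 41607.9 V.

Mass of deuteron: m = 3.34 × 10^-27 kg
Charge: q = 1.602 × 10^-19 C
9.93 × 10^-14 m

When a particle is accelerated through voltage V, it gains kinetic energy KE = qV.

The de Broglie wavelength is then λ = h/√(2mqV):

λ = h/√(2mqV)
λ = (6.626 × 10^-34 J·s) / √(2 × 3.34 × 10^-27 kg × 1.602 × 10^-19 C × 41607.9 V)
λ = 9.93 × 10^-14 m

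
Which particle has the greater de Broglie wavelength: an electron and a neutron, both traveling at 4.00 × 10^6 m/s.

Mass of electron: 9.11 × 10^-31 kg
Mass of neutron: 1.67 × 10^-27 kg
The electron has the longer wavelength.

Using λ = h/(mv), since both particles have the same velocity, the wavelength depends only on mass.

For electron: λ₁ = h/(m₁v) = 1.82 × 10^-10 m
For neutron: λ₂ = h/(m₂v) = 9.92 × 10^-14 m

Since λ ∝ 1/m at constant velocity, the lighter particle has the longer wavelength.

The electron has the longer de Broglie wavelength.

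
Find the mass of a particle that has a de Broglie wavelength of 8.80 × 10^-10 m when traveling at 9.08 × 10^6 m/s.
8.29 × 10^-32 kg

From the de Broglie relation λ = h/(mv), we solve for m:

m = h/(λv)
m = (6.626 × 10^-34 J·s) / (8.80 × 10^-10 m × 9.08 × 10^6 m/s)
m = 8.29 × 10^-32 kg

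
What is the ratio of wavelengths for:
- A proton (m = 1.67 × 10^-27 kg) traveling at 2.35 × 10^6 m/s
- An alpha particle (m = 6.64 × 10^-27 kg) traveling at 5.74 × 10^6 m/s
λ₁/λ₂ = 9.71

Using λ = h/(mv):

λ₁ = h/(m₁v₁) = 1.69 × 10^-13 m
λ₂ = h/(m₂v₂) = 1.74 × 10^-14 m

Ratio λ₁/λ₂ = (m₂v₂)/(m₁v₁)
         = (6.64 × 10^-27 kg × 5.74 × 10^6 m/s) / (1.67 × 10^-27 kg × 2.35 × 10^6 m/s)
         = 9.71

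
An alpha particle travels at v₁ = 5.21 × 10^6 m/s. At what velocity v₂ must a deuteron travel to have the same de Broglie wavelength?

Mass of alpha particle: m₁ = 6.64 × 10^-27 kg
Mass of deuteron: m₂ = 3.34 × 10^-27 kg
v₂ = 1.04 × 10^7 m/s

For equal de Broglie wavelengths: λ₁ = λ₂

h/(m₁v₁) = h/(m₂v₂)
m₁v₁ = m₂v₂
v₂ = v₁ · (m₁/m₂)

v₂ = 5.21 × 10^6 m/s × (6.64 × 10^-27 kg / 3.34 × 10^-27 kg)
v₂ = 1.04 × 10^7 m/s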